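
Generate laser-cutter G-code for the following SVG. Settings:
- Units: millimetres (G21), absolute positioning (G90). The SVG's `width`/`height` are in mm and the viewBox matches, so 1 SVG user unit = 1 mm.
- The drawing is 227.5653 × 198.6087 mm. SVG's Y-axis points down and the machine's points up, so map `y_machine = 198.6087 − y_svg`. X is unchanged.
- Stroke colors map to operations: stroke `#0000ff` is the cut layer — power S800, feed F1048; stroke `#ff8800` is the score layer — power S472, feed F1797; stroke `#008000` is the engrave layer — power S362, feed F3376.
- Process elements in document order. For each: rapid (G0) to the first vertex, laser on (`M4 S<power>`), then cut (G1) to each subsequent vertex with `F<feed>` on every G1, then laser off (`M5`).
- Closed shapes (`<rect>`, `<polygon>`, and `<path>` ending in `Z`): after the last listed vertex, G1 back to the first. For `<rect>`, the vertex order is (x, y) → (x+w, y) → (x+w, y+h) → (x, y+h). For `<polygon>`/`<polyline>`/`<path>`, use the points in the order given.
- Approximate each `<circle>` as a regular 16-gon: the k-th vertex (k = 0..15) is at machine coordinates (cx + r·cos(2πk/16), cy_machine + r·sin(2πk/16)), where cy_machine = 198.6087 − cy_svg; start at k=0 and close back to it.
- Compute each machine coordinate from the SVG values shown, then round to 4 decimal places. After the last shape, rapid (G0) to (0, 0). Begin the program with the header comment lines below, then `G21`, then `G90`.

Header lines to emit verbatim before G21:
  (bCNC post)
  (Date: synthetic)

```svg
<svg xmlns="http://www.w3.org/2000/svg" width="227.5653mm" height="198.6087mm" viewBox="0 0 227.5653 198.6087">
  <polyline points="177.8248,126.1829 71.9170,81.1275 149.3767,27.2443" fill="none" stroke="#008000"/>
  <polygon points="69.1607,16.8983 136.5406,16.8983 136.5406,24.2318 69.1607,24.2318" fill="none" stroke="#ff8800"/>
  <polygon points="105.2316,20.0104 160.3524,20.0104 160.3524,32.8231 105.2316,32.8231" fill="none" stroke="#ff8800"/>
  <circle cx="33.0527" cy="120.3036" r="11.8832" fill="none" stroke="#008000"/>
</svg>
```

(bCNC post)
(Date: synthetic)
G21
G90
G0 X177.8248 Y72.4258
M4 S362
G1 X71.9170 Y117.4812 F3376
G1 X149.3767 Y171.3644 F3376
M5
G0 X69.1607 Y181.7104
M4 S472
G1 X136.5406 Y181.7104 F1797
G1 X136.5406 Y174.3769 F1797
G1 X69.1607 Y174.3769 F1797
G1 X69.1607 Y181.7104 F1797
M5
G0 X105.2316 Y178.5983
M4 S472
G1 X160.3524 Y178.5983 F1797
G1 X160.3524 Y165.7856 F1797
G1 X105.2316 Y165.7856 F1797
G1 X105.2316 Y178.5983 F1797
M5
G0 X44.9359 Y78.3051
M4 S362
G1 X44.0313 Y82.8526 F3376
G1 X41.4554 Y86.7078 F3376
G1 X37.6002 Y89.2837 F3376
G1 X33.0527 Y90.1883 F3376
G1 X28.5052 Y89.2837 F3376
G1 X24.6500 Y86.7078 F3376
G1 X22.0741 Y82.8526 F3376
G1 X21.1695 Y78.3051 F3376
G1 X22.0741 Y73.7576 F3376
G1 X24.6500 Y69.9024 F3376
G1 X28.5052 Y67.3265 F3376
G1 X33.0527 Y66.4219 F3376
G1 X37.6002 Y67.3265 F3376
G1 X41.4554 Y69.9024 F3376
G1 X44.0313 Y73.7576 F3376
G1 X44.9359 Y78.3051 F3376
M5
G0 X0.0000 Y0.0000

Since the viewBox matches the mm dimensions, user units are millimetres directly. The only transform is the Y-flip y_m = 198.6087 − y_svg.

Shape 1 is a open polyline drawn with `<polyline>`. Its stroke #008000 means engrave at S362, F3376. After flipping Y the toolpath is (177.8248,72.4258) → (71.9170,117.4812) → (149.3767,171.3644).

Shape 2 is a rectangle drawn with `<polygon>`. Its stroke #ff8800 means score at S472, F1797. After flipping Y the toolpath is (69.1607,181.7104) → (136.5406,181.7104) → (136.5406,174.3769) → (69.1607,174.3769) → (69.1607,181.7104), returning to the start.

Shape 3 is a rectangle drawn with `<polygon>`. Its stroke #ff8800 means score at S472, F1797. After flipping Y the toolpath is (105.2316,178.5983) → (160.3524,178.5983) → (160.3524,165.7856) → (105.2316,165.7856) → (105.2316,178.5983), returning to the start.

Shape 4 is a circle drawn with `<circle>`. Its stroke #008000 means engrave at S362, F3376. After flipping Y the toolpath is (44.9359,78.3051) → (44.0313,82.8526) → (41.4554,86.7078) → (37.6002,89.2837) → (33.0527,90.1883) → (28.5052,89.2837) → (24.6500,86.7078) → (22.0741,82.8526) → (21.1695,78.3051) → (22.0741,73.7576) → (24.6500,69.9024) → (28.5052,67.3265) → (33.0527,66.4219) → (37.6002,67.3265) → (41.4554,69.9024) → (44.0313,73.7576) → (44.9359,78.3051), returning to the start.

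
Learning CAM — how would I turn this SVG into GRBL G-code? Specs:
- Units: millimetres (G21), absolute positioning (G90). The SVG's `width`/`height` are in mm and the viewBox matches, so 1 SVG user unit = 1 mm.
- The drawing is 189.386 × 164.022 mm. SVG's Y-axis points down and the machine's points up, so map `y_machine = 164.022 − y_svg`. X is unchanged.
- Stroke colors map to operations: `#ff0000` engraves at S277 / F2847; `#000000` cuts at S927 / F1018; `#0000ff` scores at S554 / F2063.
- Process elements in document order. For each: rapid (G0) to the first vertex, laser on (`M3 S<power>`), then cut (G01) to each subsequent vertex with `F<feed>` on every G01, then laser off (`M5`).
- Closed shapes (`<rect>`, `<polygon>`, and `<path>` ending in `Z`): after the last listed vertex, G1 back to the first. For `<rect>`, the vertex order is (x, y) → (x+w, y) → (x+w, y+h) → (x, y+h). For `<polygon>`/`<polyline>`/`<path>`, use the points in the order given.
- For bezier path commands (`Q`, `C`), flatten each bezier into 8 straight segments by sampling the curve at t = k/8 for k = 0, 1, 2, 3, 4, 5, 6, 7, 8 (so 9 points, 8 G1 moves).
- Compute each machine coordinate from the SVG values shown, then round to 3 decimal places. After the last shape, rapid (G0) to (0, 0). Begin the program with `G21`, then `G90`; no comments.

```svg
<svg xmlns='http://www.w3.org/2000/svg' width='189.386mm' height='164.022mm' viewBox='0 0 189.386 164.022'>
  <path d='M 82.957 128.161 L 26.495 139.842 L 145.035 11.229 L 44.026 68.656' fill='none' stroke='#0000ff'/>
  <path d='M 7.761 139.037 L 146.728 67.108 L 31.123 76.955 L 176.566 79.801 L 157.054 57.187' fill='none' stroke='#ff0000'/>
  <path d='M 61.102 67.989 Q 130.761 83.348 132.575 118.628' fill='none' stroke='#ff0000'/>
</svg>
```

Since the viewBox matches the mm dimensions, user units are millimetres directly. The only transform is the Y-flip y_m = 164.022 − y_svg.

Shape 1 is a open polyline drawn with `<path>`. Its stroke #0000ff means score at S554, F2063. After flipping Y the toolpath is (82.957,35.861) → (26.495,24.180) → (145.035,152.793) → (44.026,95.366).

Shape 2 is a open polyline drawn with `<path>`. Its stroke #ff0000 means engrave at S277, F2847. After flipping Y the toolpath is (7.761,24.985) → (146.728,96.914) → (31.123,87.067) → (176.566,84.221) → (157.054,106.835).

Shape 3 is a quadratic bezier drawn with `<path>`. Its stroke #ff0000 means engrave at S277, F2847. After flipping Y the toolpath is (61.102,96.033) → (77.457,91.882) → (91.691,87.108) → (103.806,81.712) → (113.800,75.694) → (121.674,69.053) → (127.428,61.789) → (131.061,53.903) → (132.575,45.394).

G21
G90
G0 X82.957 Y35.861
M3 S554
G01 X26.495 Y24.180 F2063
G01 X145.035 Y152.793 F2063
G01 X44.026 Y95.366 F2063
M5
G0 X7.761 Y24.985
M3 S277
G01 X146.728 Y96.914 F2847
G01 X31.123 Y87.067 F2847
G01 X176.566 Y84.221 F2847
G01 X157.054 Y106.835 F2847
M5
G0 X61.102 Y96.033
M3 S277
G01 X77.457 Y91.882 F2847
G01 X91.691 Y87.108 F2847
G01 X103.806 Y81.712 F2847
G01 X113.800 Y75.694 F2847
G01 X121.674 Y69.053 F2847
G01 X127.428 Y61.789 F2847
G01 X131.061 Y53.903 F2847
G01 X132.575 Y45.394 F2847
M5
G0 X0.000 Y0.000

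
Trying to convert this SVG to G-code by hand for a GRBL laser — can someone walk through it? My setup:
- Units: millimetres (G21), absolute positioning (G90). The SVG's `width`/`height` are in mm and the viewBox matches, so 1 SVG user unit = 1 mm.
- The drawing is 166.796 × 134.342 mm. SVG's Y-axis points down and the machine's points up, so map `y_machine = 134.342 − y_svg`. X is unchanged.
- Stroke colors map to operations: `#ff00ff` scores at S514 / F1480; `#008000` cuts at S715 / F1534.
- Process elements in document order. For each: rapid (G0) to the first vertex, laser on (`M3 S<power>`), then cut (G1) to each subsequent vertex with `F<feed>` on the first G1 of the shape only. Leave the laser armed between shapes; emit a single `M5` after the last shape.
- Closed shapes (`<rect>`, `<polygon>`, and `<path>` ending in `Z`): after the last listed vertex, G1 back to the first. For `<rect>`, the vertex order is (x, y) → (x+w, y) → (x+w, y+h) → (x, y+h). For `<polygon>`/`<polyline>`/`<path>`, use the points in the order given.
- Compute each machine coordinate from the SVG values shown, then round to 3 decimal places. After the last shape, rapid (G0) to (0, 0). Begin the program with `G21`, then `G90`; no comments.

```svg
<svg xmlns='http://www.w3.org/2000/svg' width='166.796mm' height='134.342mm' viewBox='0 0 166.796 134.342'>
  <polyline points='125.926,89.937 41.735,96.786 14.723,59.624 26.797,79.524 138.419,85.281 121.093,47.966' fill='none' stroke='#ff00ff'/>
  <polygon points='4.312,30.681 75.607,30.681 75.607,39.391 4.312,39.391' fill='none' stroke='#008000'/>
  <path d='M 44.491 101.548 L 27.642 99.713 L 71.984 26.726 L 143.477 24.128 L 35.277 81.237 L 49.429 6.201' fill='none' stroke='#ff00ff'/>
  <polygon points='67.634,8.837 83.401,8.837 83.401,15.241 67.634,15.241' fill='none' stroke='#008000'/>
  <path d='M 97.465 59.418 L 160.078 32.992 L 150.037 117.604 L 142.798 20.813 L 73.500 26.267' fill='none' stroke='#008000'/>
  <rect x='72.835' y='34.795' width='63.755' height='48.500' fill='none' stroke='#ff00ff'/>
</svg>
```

G21
G90
G0 X125.926 Y44.405
M3 S514
G1 X41.735 Y37.556 F1480
G1 X14.723 Y74.718
G1 X26.797 Y54.818
G1 X138.419 Y49.061
G1 X121.093 Y86.376
G0 X4.312 Y103.661
M3 S715
G1 X75.607 Y103.661 F1534
G1 X75.607 Y94.951
G1 X4.312 Y94.951
G1 X4.312 Y103.661
G0 X44.491 Y32.794
M3 S514
G1 X27.642 Y34.629 F1480
G1 X71.984 Y107.616
G1 X143.477 Y110.214
G1 X35.277 Y53.105
G1 X49.429 Y128.141
G0 X67.634 Y125.505
M3 S715
G1 X83.401 Y125.505 F1534
G1 X83.401 Y119.101
G1 X67.634 Y119.101
G1 X67.634 Y125.505
G0 X97.465 Y74.924
M3 S715
G1 X160.078 Y101.350 F1534
G1 X150.037 Y16.738
G1 X142.798 Y113.529
G1 X73.500 Y108.075
G0 X72.835 Y99.547
M3 S514
G1 X136.590 Y99.547 F1480
G1 X136.590 Y51.047
G1 X72.835 Y51.047
G1 X72.835 Y99.547
M5
G0 X0.000 Y0.000

viewBox `0 0 166.796 134.342` with mm width/height → 1 unit = 1 mm. Flip: y_m = 134.342 − y_svg.

**Shape 1** — `<polyline>` open polyline, stroke `#ff00ff` → score (S514, F1480). Machine vertices: (125.926,44.405) → (41.735,37.556) → (14.723,74.718) → (26.797,54.818) → (138.419,49.061) → (121.093,86.376). Open path.

**Shape 2** — `<polygon>` rectangle, stroke `#008000` → cut (S715, F1534). Machine vertices: (4.312,103.661) → (75.607,103.661) → (75.607,94.951) → (4.312,94.951) → (4.312,103.661). Closed: final G1 returns to the first vertex.

**Shape 3** — `<path>` open polyline, stroke `#ff00ff` → score (S514, F1480). Machine vertices: (44.491,32.794) → (27.642,34.629) → (71.984,107.616) → (143.477,110.214) → (35.277,53.105) → (49.429,128.141). Open path.

**Shape 4** — `<polygon>` rectangle, stroke `#008000` → cut (S715, F1534). Machine vertices: (67.634,125.505) → (83.401,125.505) → (83.401,119.101) → (67.634,119.101) → (67.634,125.505). Closed: final G1 returns to the first vertex.

**Shape 5** — `<path>` open polyline, stroke `#008000` → cut (S715, F1534). Machine vertices: (97.465,74.924) → (160.078,101.350) → (150.037,16.738) → (142.798,113.529) → (73.500,108.075). Open path.

**Shape 6** — `<rect>` rectangle, stroke `#ff00ff` → score (S514, F1480). Machine vertices: (72.835,99.547) → (136.590,99.547) → (136.590,51.047) → (72.835,51.047) → (72.835,99.547). Closed: final G1 returns to the first vertex.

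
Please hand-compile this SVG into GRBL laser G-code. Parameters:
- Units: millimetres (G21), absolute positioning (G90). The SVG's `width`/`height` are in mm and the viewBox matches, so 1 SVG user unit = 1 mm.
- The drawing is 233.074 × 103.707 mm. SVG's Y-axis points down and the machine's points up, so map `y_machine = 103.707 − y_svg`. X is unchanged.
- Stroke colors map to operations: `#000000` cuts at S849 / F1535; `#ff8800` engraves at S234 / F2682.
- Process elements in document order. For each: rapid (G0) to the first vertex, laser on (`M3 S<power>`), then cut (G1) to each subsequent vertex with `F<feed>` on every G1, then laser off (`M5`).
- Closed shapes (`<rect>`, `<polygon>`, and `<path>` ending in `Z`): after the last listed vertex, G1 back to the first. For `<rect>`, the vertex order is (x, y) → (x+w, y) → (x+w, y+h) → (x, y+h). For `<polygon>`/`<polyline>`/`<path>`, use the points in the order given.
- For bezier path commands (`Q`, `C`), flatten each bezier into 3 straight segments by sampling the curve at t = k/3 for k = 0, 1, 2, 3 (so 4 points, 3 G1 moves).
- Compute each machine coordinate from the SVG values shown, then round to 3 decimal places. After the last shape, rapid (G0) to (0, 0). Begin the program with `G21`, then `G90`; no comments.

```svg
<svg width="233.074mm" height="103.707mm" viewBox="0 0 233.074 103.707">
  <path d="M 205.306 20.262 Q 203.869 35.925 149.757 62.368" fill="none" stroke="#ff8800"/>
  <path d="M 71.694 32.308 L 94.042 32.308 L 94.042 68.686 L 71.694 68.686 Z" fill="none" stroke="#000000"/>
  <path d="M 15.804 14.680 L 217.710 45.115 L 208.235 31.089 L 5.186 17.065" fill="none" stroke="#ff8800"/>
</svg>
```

1 u = 1 mm; y_m = 103.707 − y.

[1] `<path>` quadratic bezier, #ff8800→engrave S234 F2682: (205.306,83.445) → (198.495,71.805) → (179.979,57.770) → (149.757,41.339)

[2] `<path>` rectangle, #000000→cut S849 F1535: (71.694,71.399) → (94.042,71.399) → (94.042,35.021) → (71.694,35.021) → (71.694,71.399) (closed)

[3] `<path>` open polyline, #ff8800→engrave S234 F2682: (15.804,89.027) → (217.710,58.592) → (208.235,72.618) → (5.186,86.642)

G21
G90
G0 X205.306 Y83.445
M3 S234
G1 X198.495 Y71.805 F2682
G1 X179.979 Y57.770 F2682
G1 X149.757 Y41.339 F2682
M5
G0 X71.694 Y71.399
M3 S849
G1 X94.042 Y71.399 F1535
G1 X94.042 Y35.021 F1535
G1 X71.694 Y35.021 F1535
G1 X71.694 Y71.399 F1535
M5
G0 X15.804 Y89.027
M3 S234
G1 X217.710 Y58.592 F2682
G1 X208.235 Y72.618 F2682
G1 X5.186 Y86.642 F2682
M5
G0 X0.000 Y0.000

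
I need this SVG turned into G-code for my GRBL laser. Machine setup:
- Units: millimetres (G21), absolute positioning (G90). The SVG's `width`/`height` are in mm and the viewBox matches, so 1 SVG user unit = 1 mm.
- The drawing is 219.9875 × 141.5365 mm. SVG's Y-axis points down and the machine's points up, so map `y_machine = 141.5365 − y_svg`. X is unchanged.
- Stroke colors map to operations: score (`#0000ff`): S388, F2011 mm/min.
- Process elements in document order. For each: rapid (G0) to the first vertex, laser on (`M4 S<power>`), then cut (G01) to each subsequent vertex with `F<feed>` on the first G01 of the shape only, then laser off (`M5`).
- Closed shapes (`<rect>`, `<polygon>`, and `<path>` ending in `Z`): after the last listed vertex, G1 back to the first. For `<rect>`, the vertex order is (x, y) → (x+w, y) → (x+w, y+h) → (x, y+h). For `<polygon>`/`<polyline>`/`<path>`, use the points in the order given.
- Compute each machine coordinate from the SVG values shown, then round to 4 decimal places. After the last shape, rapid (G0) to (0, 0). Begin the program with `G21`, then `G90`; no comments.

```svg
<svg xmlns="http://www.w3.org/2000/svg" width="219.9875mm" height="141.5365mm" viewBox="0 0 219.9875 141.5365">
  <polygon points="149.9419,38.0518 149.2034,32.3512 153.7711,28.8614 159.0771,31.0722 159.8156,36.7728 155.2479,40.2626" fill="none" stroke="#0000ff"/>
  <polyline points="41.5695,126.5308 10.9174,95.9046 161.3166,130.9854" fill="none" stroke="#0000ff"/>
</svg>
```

1 u = 1 mm; y_m = 141.5365 − y.

[1] `<polygon>` regular polygon, #0000ff→score S388 F2011: (149.9419,103.4847) → (149.2034,109.1853) → (153.7711,112.6751) → (159.0771,110.4643) → (159.8156,104.7637) → (155.2479,101.2739) → (149.9419,103.4847) (closed)

[2] `<polyline>` open polyline, #0000ff→score S388 F2011: (41.5695,15.0057) → (10.9174,45.6319) → (161.3166,10.5511)

G21
G90
G0 X149.9419 Y103.4847
M4 S388
G01 X149.2034 Y109.1853 F2011
G01 X153.7711 Y112.6751
G01 X159.0771 Y110.4643
G01 X159.8156 Y104.7637
G01 X155.2479 Y101.2739
G01 X149.9419 Y103.4847
M5
G0 X41.5695 Y15.0057
M4 S388
G01 X10.9174 Y45.6319 F2011
G01 X161.3166 Y10.5511
M5
G0 X0.0000 Y0.0000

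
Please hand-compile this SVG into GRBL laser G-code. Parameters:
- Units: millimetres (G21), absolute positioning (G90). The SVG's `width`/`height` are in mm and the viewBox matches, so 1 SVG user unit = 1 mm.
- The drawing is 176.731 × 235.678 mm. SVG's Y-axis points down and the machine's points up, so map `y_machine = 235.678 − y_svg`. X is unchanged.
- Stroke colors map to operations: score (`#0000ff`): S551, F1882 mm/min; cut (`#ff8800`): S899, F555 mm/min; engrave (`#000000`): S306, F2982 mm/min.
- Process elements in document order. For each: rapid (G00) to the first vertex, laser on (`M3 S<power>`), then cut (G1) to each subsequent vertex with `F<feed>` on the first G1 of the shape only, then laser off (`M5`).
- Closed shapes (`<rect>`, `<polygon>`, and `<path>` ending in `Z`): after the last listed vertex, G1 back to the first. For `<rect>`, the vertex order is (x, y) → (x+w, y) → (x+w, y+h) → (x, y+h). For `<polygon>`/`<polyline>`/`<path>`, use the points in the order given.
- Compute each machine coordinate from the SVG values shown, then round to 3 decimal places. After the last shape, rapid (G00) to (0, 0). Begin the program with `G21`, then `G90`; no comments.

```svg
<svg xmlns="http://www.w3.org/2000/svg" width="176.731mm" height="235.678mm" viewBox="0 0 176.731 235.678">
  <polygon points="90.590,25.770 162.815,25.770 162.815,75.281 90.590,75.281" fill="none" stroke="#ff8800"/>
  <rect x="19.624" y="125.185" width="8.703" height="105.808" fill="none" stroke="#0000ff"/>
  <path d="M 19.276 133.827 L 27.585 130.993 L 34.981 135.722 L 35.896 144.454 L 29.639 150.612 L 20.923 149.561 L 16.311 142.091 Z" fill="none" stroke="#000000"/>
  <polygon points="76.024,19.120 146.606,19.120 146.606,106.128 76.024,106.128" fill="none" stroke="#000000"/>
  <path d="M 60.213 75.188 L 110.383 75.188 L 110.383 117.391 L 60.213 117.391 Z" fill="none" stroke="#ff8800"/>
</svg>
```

G21
G90
G00 X90.590 Y209.908
M3 S899
G1 X162.815 Y209.908 F555
G1 X162.815 Y160.397
G1 X90.590 Y160.397
G1 X90.590 Y209.908
M5
G00 X19.624 Y110.493
M3 S551
G1 X28.327 Y110.493 F1882
G1 X28.327 Y4.685
G1 X19.624 Y4.685
G1 X19.624 Y110.493
M5
G00 X19.276 Y101.851
M3 S306
G1 X27.585 Y104.685 F2982
G1 X34.981 Y99.956
G1 X35.896 Y91.224
G1 X29.639 Y85.066
G1 X20.923 Y86.117
G1 X16.311 Y93.587
G1 X19.276 Y101.851
M5
G00 X76.024 Y216.558
M3 S306
G1 X146.606 Y216.558 F2982
G1 X146.606 Y129.550
G1 X76.024 Y129.550
G1 X76.024 Y216.558
M5
G00 X60.213 Y160.490
M3 S899
G1 X110.383 Y160.490 F555
G1 X110.383 Y118.287
G1 X60.213 Y118.287
G1 X60.213 Y160.490
M5
G00 X0.000 Y0.000

Since the viewBox matches the mm dimensions, user units are millimetres directly. The only transform is the Y-flip y_m = 235.678 − y_svg.

Shape 1 is a rectangle drawn with `<polygon>`. Its stroke #ff8800 means cut at S899, F555. After flipping Y the toolpath is (90.590,209.908) → (162.815,209.908) → (162.815,160.397) → (90.590,160.397) → (90.590,209.908), returning to the start.

Shape 2 is a rectangle drawn with `<rect>`. Its stroke #0000ff means score at S551, F1882. After flipping Y the toolpath is (19.624,110.493) → (28.327,110.493) → (28.327,4.685) → (19.624,4.685) → (19.624,110.493), returning to the start.

Shape 3 is a regular polygon drawn with `<path>`. Its stroke #000000 means engrave at S306, F2982. After flipping Y the toolpath is (19.276,101.851) → (27.585,104.685) → (34.981,99.956) → (35.896,91.224) → (29.639,85.066) → (20.923,86.117) → (16.311,93.587) → (19.276,101.851), returning to the start.

Shape 4 is a rectangle drawn with `<polygon>`. Its stroke #000000 means engrave at S306, F2982. After flipping Y the toolpath is (76.024,216.558) → (146.606,216.558) → (146.606,129.550) → (76.024,129.550) → (76.024,216.558), returning to the start.

Shape 5 is a rectangle drawn with `<path>`. Its stroke #ff8800 means cut at S899, F555. After flipping Y the toolpath is (60.213,160.490) → (110.383,160.490) → (110.383,118.287) → (60.213,118.287) → (60.213,160.490), returning to the start.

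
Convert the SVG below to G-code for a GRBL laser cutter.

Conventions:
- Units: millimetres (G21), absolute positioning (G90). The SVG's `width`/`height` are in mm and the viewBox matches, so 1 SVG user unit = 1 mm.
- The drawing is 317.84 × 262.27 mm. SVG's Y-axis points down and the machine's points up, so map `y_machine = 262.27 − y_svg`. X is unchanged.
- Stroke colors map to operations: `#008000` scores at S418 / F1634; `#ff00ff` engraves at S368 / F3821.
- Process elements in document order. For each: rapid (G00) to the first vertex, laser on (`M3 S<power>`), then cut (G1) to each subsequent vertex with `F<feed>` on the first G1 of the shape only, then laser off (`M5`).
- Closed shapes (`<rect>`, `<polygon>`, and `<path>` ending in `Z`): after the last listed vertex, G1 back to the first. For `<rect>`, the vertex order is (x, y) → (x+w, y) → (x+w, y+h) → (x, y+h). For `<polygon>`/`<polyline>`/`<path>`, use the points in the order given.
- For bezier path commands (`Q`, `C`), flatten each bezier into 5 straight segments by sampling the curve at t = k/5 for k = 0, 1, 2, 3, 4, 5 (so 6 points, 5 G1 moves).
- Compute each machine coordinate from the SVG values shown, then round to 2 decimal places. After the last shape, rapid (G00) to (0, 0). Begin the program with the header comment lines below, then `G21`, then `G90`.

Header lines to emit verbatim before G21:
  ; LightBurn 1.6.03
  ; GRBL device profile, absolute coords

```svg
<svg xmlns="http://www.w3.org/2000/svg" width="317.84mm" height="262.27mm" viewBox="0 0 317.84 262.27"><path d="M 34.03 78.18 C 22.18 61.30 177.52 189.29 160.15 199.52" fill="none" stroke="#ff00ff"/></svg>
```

; LightBurn 1.6.03
; GRBL device profile, absolute coords
G21
G90
G00 X34.03 Y184.09
M3 S368
G1 X44.26 Y178.93 F3821
G1 X78.31 Y151.62
G1 X119.85 Y114.74
G1 X152.57 Y80.92
G1 X160.15 Y62.75
M5
G00 X0.00 Y0.00

1 u = 1 mm; y_m = 262.27 − y.

[1] `<path>` cubic bezier, #ff00ff→engrave S368 F3821: (34.03,184.09) → (44.26,178.93) → (78.31,151.62) → (119.85,114.74) → (152.57,80.92) → (160.15,62.75)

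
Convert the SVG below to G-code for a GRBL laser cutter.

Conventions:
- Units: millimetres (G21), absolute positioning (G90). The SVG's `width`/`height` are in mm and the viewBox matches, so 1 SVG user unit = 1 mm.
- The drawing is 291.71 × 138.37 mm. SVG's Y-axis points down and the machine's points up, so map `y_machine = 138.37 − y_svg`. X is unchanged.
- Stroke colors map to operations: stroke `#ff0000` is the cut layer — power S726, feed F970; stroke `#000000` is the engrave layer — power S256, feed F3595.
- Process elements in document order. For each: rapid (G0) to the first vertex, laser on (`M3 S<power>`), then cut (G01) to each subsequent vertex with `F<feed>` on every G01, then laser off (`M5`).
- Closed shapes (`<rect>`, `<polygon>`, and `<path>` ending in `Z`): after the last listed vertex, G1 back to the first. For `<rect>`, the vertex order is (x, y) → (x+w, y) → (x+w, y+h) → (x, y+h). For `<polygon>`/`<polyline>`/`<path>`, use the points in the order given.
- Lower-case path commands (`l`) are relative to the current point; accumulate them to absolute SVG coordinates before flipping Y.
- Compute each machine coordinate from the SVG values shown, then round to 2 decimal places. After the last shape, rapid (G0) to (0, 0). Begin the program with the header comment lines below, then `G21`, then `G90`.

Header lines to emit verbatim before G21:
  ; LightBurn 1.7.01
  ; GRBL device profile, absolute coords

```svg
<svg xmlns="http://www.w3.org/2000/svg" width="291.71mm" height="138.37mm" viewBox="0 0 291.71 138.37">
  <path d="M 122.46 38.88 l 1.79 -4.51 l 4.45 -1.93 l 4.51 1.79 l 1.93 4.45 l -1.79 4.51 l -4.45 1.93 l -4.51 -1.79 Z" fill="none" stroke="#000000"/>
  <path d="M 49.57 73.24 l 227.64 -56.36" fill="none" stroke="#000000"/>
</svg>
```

; LightBurn 1.7.01
; GRBL device profile, absolute coords
G21
G90
G0 X122.46 Y99.49
M3 S256
G01 X124.25 Y104.00 F3595
G01 X128.70 Y105.93 F3595
G01 X133.21 Y104.14 F3595
G01 X135.14 Y99.69 F3595
G01 X133.35 Y95.18 F3595
G01 X128.90 Y93.25 F3595
G01 X124.39 Y95.04 F3595
G01 X122.46 Y99.49 F3595
M5
G0 X49.57 Y65.13
M3 S256
G01 X277.21 Y121.49 F3595
M5
G0 X0.00 Y0.00

Since the viewBox matches the mm dimensions, user units are millimetres directly. The only transform is the Y-flip y_m = 138.37 − y_svg.

Shape 1 is a regular polygon drawn with `<path>`. Its stroke #000000 means engrave at S256, F3595. After flipping Y the toolpath is (122.46,99.49) → (124.25,104.00) → (128.70,105.93) → (133.21,104.14) → (135.14,99.69) → (133.35,95.18) → (128.90,93.25) → (124.39,95.04) → (122.46,99.49), returning to the start.

Shape 2 is a line segment drawn with `<path>`. Its stroke #000000 means engrave at S256, F3595. After flipping Y the toolpath is (49.57,65.13) → (277.21,121.49).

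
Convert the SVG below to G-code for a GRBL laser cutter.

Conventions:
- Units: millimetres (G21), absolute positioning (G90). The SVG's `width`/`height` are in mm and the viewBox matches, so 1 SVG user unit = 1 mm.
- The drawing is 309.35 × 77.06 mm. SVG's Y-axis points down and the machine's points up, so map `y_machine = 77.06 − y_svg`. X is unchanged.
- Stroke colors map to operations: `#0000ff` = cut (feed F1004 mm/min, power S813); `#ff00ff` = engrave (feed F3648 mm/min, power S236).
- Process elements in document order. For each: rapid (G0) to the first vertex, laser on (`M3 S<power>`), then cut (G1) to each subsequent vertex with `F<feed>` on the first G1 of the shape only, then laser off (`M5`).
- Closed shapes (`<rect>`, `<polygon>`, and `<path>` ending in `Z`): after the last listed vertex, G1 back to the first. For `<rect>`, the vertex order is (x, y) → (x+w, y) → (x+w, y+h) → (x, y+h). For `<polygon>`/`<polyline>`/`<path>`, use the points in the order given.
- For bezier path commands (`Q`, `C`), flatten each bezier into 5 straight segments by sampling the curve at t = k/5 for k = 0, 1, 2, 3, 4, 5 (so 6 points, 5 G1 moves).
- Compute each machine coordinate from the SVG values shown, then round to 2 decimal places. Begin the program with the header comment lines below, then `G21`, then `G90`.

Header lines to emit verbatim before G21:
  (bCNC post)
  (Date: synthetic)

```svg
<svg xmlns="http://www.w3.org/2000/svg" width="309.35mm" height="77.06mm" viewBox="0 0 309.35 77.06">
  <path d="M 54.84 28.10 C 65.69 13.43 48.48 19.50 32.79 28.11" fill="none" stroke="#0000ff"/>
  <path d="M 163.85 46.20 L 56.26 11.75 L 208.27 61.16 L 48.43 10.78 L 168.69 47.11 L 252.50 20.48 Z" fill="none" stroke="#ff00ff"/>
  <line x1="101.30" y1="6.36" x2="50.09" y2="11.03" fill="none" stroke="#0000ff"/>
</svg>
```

(bCNC post)
(Date: synthetic)
G21
G90
G0 X54.84 Y48.96
M3 S813
G1 X58.22 Y55.42 F1004
G1 X56.28 Y57.77
G1 X50.45 Y56.90
G1 X42.15 Y53.67
G1 X32.79 Y48.95
M5
G0 X163.85 Y30.86
M3 S236
G1 X56.26 Y65.31 F3648
G1 X208.27 Y15.90
G1 X48.43 Y66.28
G1 X168.69 Y29.95
G1 X252.50 Y56.58
G1 X163.85 Y30.86
M5
G0 X101.30 Y70.70
M3 S813
G1 X50.09 Y66.03 F1004
M5

viewBox `0 0 309.35 77.06` with mm width/height → 1 unit = 1 mm. Flip: y_m = 77.06 − y_svg.

**Shape 1** — `<path>` cubic bezier, stroke `#0000ff` → cut (S813, F1004). Control points (SVG): P0=(54.84,28.10), P1=(65.69,13.43), P2=(48.48,19.50), P3=(32.79,28.11); sampled at t=k/5. Machine vertices: (54.84,48.96) → (58.22,55.42) → (56.28,57.77) → (50.45,56.90) → (42.15,53.67) → (32.79,48.95). Open path.

**Shape 2** — `<path>` closed polygon, stroke `#ff00ff` → engrave (S236, F3648). Machine vertices: (163.85,30.86) → (56.26,65.31) → (208.27,15.90) → (48.43,66.28) → (168.69,29.95) → (252.50,56.58) → (163.85,30.86). Closed: final G1 returns to the first vertex.

**Shape 3** — `<line>` line segment, stroke `#0000ff` → cut (S813, F1004). Machine vertices: (101.30,70.70) → (50.09,66.03). Open path.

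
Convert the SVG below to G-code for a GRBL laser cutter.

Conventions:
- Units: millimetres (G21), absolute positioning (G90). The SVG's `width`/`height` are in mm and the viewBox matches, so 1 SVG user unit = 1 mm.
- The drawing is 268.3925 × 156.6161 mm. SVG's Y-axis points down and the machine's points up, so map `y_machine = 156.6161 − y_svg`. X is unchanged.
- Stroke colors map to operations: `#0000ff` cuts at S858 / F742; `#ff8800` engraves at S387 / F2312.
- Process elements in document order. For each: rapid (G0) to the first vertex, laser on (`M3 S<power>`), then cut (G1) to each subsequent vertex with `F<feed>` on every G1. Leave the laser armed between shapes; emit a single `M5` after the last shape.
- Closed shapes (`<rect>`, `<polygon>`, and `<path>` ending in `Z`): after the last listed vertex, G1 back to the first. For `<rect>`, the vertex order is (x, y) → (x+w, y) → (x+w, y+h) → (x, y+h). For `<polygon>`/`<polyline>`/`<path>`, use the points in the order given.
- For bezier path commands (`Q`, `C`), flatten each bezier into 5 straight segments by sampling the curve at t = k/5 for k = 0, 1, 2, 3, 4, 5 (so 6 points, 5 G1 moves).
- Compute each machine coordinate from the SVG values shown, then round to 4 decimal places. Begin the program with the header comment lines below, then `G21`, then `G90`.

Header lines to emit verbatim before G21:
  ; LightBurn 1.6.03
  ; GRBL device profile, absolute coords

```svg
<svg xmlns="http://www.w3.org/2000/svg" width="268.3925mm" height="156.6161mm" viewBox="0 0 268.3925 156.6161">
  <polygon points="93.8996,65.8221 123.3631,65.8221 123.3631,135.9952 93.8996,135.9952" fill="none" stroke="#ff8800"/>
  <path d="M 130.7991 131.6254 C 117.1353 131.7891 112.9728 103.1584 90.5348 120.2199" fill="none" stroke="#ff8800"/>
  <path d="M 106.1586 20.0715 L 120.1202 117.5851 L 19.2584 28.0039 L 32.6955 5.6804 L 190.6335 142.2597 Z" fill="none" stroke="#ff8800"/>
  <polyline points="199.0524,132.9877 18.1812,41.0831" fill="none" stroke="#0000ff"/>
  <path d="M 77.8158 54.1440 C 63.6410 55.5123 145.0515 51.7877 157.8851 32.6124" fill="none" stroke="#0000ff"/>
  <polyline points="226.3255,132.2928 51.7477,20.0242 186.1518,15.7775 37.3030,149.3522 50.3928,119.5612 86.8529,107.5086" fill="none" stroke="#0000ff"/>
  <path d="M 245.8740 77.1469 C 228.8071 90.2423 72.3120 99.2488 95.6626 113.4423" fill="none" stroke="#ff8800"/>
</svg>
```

; LightBurn 1.6.03
; GRBL device profile, absolute coords
G21
G90
G0 X93.8996 Y90.7940
M3 S387
G1 X123.3631 Y90.7940 F2312
G1 X123.3631 Y20.6209 F2312
G1 X93.8996 Y20.6209 F2312
G1 X93.8996 Y90.7940 F2312
G0 X130.7991 Y24.9907
M3 S387
G1 X123.5188 Y27.7519 F2312
G1 X117.1854 Y33.8484 F2312
G1 X110.4659 Y39.7049 F2312
G1 X102.0268 Y41.7459 F2312
G1 X90.5348 Y36.3962 F2312
G0 X106.1586 Y136.5446
M3 S387
G1 X120.1202 Y39.0310 F2312
G1 X19.2584 Y128.6122 F2312
G1 X32.6955 Y150.9357 F2312
G1 X190.6335 Y14.3564 F2312
G1 X106.1586 Y136.5446 F2312
G0 X199.0524 Y23.6284
M3 S858
G1 X18.1812 Y115.5330 F742
G0 X77.8158 Y102.4721
M3 S858
G1 X79.4679 Y102.3451 F742
G1 X96.1806 Y103.9376 F742
G1 X120.0742 Y107.7468 F742
G1 X143.2690 Y114.2697 F742
G1 X157.8851 Y124.0037 F742
G0 X226.3255 Y24.3233
M3 S858
G1 X51.7477 Y136.5919 F742
G1 X186.1518 Y140.8386 F742
G1 X37.3030 Y7.2639 F742
G1 X50.3928 Y37.0549 F742
G1 X86.8529 Y49.1075 F742
G0 X245.8740 Y79.4692
M3 S387
G1 X221.4567 Y72.0284 F2312
G1 X178.9017 Y65.1237 F2312
G1 X133.5343 Y58.3099 F2312
G1 X100.6795 Y51.1417 F2312
G1 X95.6626 Y43.1738 F2312
M5

viewBox `0 0 268.3925 156.6161` with mm width/height → 1 unit = 1 mm. Flip: y_m = 156.6161 − y_svg.

**Shape 1** — `<polygon>` rectangle, stroke `#ff8800` → engrave (S387, F2312). Machine vertices: (93.8996,90.7940) → (123.3631,90.7940) → (123.3631,20.6209) → (93.8996,20.6209) → (93.8996,90.7940). Closed: final G1 returns to the first vertex.

**Shape 2** — `<path>` cubic bezier, stroke `#ff8800` → engrave (S387, F2312). Control points (SVG): P0=(130.7991,131.6254), P1=(117.1353,131.7891), P2=(112.9728,103.1584), P3=(90.5348,120.2199); sampled at t=k/5. Machine vertices: (130.7991,24.9907) → (123.5188,27.7519) → (117.1854,33.8484) → (110.4659,39.7049) → (102.0268,41.7459) → (90.5348,36.3962). Open path.

**Shape 3** — `<path>` closed polygon, stroke `#ff8800` → engrave (S387, F2312). Machine vertices: (106.1586,136.5446) → (120.1202,39.0310) → (19.2584,128.6122) → (32.6955,150.9357) → (190.6335,14.3564) → (106.1586,136.5446). Closed: final G1 returns to the first vertex.

**Shape 4** — `<polyline>` line segment, stroke `#0000ff` → cut (S858, F742). Machine vertices: (199.0524,23.6284) → (18.1812,115.5330). Open path.

**Shape 5** — `<path>` cubic bezier, stroke `#0000ff` → cut (S858, F742). Control points (SVG): P0=(77.8158,54.1440), P1=(63.6410,55.5123), P2=(145.0515,51.7877), P3=(157.8851,32.6124); sampled at t=k/5. Machine vertices: (77.8158,102.4721) → (79.4679,102.3451) → (96.1806,103.9376) → (120.0742,107.7468) → (143.2690,114.2697) → (157.8851,124.0037). Open path.

**Shape 6** — `<polyline>` open polyline, stroke `#0000ff` → cut (S858, F742). Machine vertices: (226.3255,24.3233) → (51.7477,136.5919) → (186.1518,140.8386) → (37.3030,7.2639) → (50.3928,37.0549) → (86.8529,49.1075). Open path.

**Shape 7** — `<path>` cubic bezier, stroke `#ff8800` → engrave (S387, F2312). Control points (SVG): P0=(245.8740,77.1469), P1=(228.8071,90.2423), P2=(72.3120,99.2488), P3=(95.6626,113.4423); sampled at t=k/5. Machine vertices: (245.8740,79.4692) → (221.4567,72.0284) → (178.9017,65.1237) → (133.5343,58.3099) → (100.6795,51.1417) → (95.6626,43.1738). Open path.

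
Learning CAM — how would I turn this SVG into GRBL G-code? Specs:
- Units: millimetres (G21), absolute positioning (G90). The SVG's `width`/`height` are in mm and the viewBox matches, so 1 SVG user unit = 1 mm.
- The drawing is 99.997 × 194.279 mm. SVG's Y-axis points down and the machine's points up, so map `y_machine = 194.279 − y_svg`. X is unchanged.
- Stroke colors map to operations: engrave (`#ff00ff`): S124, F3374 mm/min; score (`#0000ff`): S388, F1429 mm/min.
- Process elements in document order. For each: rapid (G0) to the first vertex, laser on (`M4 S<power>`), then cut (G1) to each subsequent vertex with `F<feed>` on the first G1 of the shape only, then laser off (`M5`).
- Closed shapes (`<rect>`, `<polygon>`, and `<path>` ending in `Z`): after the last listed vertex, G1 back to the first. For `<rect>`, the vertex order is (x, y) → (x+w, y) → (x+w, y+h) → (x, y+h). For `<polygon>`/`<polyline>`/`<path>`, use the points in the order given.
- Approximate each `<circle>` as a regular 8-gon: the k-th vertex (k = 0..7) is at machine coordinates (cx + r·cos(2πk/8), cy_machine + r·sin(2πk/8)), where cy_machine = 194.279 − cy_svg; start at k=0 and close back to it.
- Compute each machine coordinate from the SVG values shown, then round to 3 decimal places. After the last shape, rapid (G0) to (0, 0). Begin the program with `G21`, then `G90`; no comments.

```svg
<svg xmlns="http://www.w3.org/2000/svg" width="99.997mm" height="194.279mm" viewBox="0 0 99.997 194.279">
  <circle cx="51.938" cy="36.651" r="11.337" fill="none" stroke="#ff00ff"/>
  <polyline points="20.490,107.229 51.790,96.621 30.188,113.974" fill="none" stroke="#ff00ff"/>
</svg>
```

G21
G90
G0 X63.275 Y157.628
M4 S124
G1 X59.954 Y165.644 F3374
G1 X51.938 Y168.965
G1 X43.922 Y165.644
G1 X40.601 Y157.628
G1 X43.922 Y149.612
G1 X51.938 Y146.291
G1 X59.954 Y149.612
G1 X63.275 Y157.628
M5
G0 X20.490 Y87.050
M4 S124
G1 X51.790 Y97.658 F3374
G1 X30.188 Y80.305
M5
G0 X0.000 Y0.000

viewBox `0 0 99.997 194.279` with mm width/height → 1 unit = 1 mm. Flip: y_m = 194.279 − y_svg.

**Shape 1** — `<circle>` circle, stroke `#ff00ff` → engrave (S124, F3374). Machine vertices: (63.275,157.628) → (59.954,165.644) → (51.938,168.965) → (43.922,165.644) → (40.601,157.628) → (43.922,149.612) → (51.938,146.291) → (59.954,149.612) → (63.275,157.628). Closed: final G1 returns to the first vertex.

**Shape 2** — `<polyline>` open polyline, stroke `#ff00ff` → engrave (S124, F3374). Machine vertices: (20.490,87.050) → (51.790,97.658) → (30.188,80.305). Open path.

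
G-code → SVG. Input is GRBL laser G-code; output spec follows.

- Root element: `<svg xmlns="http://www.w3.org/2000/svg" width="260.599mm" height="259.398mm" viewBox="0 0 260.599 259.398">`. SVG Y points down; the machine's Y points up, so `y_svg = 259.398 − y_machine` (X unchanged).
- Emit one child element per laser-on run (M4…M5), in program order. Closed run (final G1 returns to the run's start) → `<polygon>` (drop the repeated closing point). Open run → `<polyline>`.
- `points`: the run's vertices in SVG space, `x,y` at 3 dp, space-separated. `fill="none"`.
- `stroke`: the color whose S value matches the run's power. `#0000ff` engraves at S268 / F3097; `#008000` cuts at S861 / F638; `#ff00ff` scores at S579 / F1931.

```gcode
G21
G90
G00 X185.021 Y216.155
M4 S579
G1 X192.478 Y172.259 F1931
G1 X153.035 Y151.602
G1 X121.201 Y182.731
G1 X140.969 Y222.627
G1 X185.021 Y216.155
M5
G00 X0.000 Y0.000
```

<svg xmlns="http://www.w3.org/2000/svg" width="260.599mm" height="259.398mm" viewBox="0 0 260.599 259.398">
  <polygon points="185.021,43.243 192.478,87.139 153.035,107.796 121.201,76.667 140.969,36.771" fill="none" stroke="#ff00ff"/>
</svg>

y_svg = 259.398 − y_m. Every run uses S579, so all elements get stroke `#ff00ff` (score).

[1] closed run; points: 185.021,43.243 192.478,87.139 153.035,107.796 121.201,76.667 140.969,36.771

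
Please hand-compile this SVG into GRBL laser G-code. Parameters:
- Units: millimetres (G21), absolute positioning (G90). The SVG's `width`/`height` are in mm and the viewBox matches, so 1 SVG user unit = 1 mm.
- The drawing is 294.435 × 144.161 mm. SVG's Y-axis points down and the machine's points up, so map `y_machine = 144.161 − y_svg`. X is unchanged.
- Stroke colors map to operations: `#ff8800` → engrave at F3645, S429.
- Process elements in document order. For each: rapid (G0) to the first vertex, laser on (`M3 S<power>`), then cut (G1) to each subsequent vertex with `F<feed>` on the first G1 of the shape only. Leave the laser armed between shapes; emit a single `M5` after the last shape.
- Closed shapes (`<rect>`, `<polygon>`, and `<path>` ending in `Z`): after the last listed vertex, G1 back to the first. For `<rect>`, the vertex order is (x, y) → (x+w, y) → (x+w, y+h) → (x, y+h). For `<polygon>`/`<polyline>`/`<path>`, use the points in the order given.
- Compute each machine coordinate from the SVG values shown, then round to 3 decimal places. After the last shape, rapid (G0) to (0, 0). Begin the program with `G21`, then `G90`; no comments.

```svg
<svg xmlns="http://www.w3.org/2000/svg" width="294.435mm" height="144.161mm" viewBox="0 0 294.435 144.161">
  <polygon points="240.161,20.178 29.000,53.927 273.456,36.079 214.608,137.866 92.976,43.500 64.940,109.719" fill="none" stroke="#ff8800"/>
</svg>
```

1 u = 1 mm; y_m = 144.161 − y.

[1] `<polygon>` closed polygon, #ff8800→engrave S429 F3645: (240.161,123.983) → (29.000,90.234) → (273.456,108.082) → (214.608,6.295) → (92.976,100.661) → (64.940,34.442) → (240.161,123.983) (closed)

G21
G90
G0 X240.161 Y123.983
M3 S429
G1 X29.000 Y90.234 F3645
G1 X273.456 Y108.082
G1 X214.608 Y6.295
G1 X92.976 Y100.661
G1 X64.940 Y34.442
G1 X240.161 Y123.983
M5
G0 X0.000 Y0.000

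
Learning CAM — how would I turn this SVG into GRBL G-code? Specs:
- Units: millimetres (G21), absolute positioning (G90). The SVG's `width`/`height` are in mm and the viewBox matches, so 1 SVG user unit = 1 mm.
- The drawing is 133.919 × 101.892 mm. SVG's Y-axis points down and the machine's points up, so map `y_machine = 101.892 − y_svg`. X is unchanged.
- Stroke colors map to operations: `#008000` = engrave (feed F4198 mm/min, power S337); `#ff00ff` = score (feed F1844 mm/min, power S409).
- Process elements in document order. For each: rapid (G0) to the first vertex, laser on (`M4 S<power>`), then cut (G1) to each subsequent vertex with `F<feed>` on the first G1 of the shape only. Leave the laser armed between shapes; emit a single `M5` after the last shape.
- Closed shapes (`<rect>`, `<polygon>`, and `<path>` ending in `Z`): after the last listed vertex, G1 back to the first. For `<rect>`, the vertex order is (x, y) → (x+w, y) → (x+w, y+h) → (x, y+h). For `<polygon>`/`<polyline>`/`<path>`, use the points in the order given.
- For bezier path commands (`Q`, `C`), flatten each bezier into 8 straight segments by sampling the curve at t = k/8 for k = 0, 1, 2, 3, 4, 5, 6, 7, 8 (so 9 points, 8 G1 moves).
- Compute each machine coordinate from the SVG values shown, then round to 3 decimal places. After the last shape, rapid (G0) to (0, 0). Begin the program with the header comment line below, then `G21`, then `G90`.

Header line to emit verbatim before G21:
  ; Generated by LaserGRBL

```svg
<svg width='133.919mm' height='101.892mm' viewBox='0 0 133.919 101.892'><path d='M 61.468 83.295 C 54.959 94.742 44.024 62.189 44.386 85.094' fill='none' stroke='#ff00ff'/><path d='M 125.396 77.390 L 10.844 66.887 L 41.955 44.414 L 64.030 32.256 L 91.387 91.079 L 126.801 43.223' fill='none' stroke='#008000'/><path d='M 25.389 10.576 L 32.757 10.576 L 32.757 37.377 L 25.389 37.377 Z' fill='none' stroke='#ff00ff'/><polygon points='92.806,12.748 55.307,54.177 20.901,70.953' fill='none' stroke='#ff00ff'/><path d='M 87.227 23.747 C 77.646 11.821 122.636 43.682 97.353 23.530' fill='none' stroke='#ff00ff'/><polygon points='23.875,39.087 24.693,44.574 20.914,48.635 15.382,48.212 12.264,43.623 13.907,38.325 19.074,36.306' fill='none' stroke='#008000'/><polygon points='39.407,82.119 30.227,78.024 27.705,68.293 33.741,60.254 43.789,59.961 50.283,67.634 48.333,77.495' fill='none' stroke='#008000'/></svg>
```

; Generated by LaserGRBL
G21
G90
G0 X61.468 Y18.597
M4 S409
G1 X58.850 Y16.173 F1844
G1 X56.002 Y16.708
G1 X53.107 Y19.037
G1 X50.350 Y21.994
G1 X47.916 Y24.415
G1 X45.987 Y25.132
G1 X44.749 Y22.982
G1 X44.386 Y16.798
G0 X125.396 Y24.502
M4 S337
G1 X10.844 Y35.005 F4198
G1 X41.955 Y57.478
G1 X64.030 Y69.636
G1 X91.387 Y10.813
G1 X126.801 Y58.669
G0 X25.389 Y91.316
M4 S409
G1 X32.757 Y91.316 F1844
G1 X32.757 Y64.515
G1 X25.389 Y64.515
G1 X25.389 Y91.316
G0 X92.806 Y89.144
M4 S409
G1 X55.307 Y47.715 F1844
G1 X20.901 Y30.939
G1 X92.806 Y89.144
G0 X87.227 Y78.145
M4 S409
G1 X85.948 Y80.752 F1844
G1 X88.323 Y80.376
G1 X92.887 Y78.141
G1 X98.178 Y75.169
G1 X102.734 Y72.582
G1 X105.090 Y71.504
G1 X103.784 Y73.056
G1 X97.353 Y78.362
G0 X23.875 Y62.805
M4 S337
G1 X24.693 Y57.318 F4198
G1 X20.914 Y53.257
G1 X15.382 Y53.680
G1 X12.264 Y58.269
G1 X13.907 Y63.567
G1 X19.074 Y65.586
G1 X23.875 Y62.805
G0 X39.407 Y19.773
M4 S337
G1 X30.227 Y23.868 F4198
G1 X27.705 Y33.599
G1 X33.741 Y41.638
G1 X43.789 Y41.931
G1 X50.283 Y34.258
G1 X48.333 Y24.397
G1 X39.407 Y19.773
M5
G0 X0.000 Y0.000

viewBox `0 0 133.919 101.892` with mm width/height → 1 unit = 1 mm. Flip: y_m = 101.892 − y_svg.

**Shape 1** — `<path>` cubic bezier, stroke `#ff00ff` → score (S409, F1844). Control points (SVG): P0=(61.468,83.295), P1=(54.959,94.742), P2=(44.024,62.189), P3=(44.386,85.094); sampled at t=k/8. Machine vertices: (61.468,18.597) → (58.850,16.173) → (56.002,16.708) → (53.107,19.037) → (50.350,21.994) → (47.916,24.415) → (45.987,25.132) → (44.749,22.982) → (44.386,16.798). Open path.

**Shape 2** — `<path>` open polyline, stroke `#008000` → engrave (S337, F4198). Machine vertices: (125.396,24.502) → (10.844,35.005) → (41.955,57.478) → (64.030,69.636) → (91.387,10.813) → (126.801,58.669). Open path.

**Shape 3** — `<path>` rectangle, stroke `#ff00ff` → score (S409, F1844). Machine vertices: (25.389,91.316) → (32.757,91.316) → (32.757,64.515) → (25.389,64.515) → (25.389,91.316). Closed: final G1 returns to the first vertex.

**Shape 4** — `<polygon>` closed polygon, stroke `#ff00ff` → score (S409, F1844). Machine vertices: (92.806,89.144) → (55.307,47.715) → (20.901,30.939) → (92.806,89.144). Closed: final G1 returns to the first vertex.

**Shape 5** — `<path>` cubic bezier, stroke `#ff00ff` → score (S409, F1844). Control points (SVG): P0=(87.227,23.747), P1=(77.646,11.821), P2=(122.636,43.682), P3=(97.353,23.530); sampled at t=k/8. Machine vertices: (87.227,78.145) → (85.948,80.752) → (88.323,80.376) → (92.887,78.141) → (98.178,75.169) → (102.734,72.582) → (105.090,71.504) → (103.784,73.056) → (97.353,78.362). Open path.

**Shape 6** — `<polygon>` regular polygon, stroke `#008000` → engrave (S337, F4198). Machine vertices: (23.875,62.805) → (24.693,57.318) → (20.914,53.257) → (15.382,53.680) → (12.264,58.269) → (13.907,63.567) → (19.074,65.586) → (23.875,62.805). Closed: final G1 returns to the first vertex.

**Shape 7** — `<polygon>` regular polygon, stroke `#008000` → engrave (S337, F4198). Machine vertices: (39.407,19.773) → (30.227,23.868) → (27.705,33.599) → (33.741,41.638) → (43.789,41.931) → (50.283,34.258) → (48.333,24.397) → (39.407,19.773). Closed: final G1 returns to the first vertex.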